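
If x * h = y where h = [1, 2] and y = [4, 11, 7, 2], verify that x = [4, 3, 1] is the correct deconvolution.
Forward-compute [4, 3, 1] * [1, 2]: y[0] = 4×1 = 4; y[1] = 4×2 + 3×1 = 11; y[2] = 3×2 + 1×1 = 7; y[3] = 1×2 = 2 → [4, 11, 7, 2]. Matches given y = [4, 11, 7, 2], so verified.

Verified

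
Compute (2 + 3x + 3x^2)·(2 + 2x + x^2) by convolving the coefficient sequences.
Ascending coefficients: a = [2, 3, 3], b = [2, 2, 1]. c[0] = 2×2 = 4; c[1] = 2×2 + 3×2 = 10; c[2] = 2×1 + 3×2 + 3×2 = 14; c[3] = 3×1 + 3×2 = 9; c[4] = 3×1 = 3. Result coefficients: [4, 10, 14, 9, 3] → 4 + 10x + 14x^2 + 9x^3 + 3x^4

4 + 10x + 14x^2 + 9x^3 + 3x^4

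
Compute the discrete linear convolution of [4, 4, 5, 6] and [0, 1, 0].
y[0] = 4×0 = 0; y[1] = 4×1 + 4×0 = 4; y[2] = 4×0 + 4×1 + 5×0 = 4; y[3] = 4×0 + 5×1 + 6×0 = 5; y[4] = 5×0 + 6×1 = 6; y[5] = 6×0 = 0

[0, 4, 4, 5, 6, 0]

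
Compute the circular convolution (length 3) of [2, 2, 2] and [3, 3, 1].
Use y[k] = Σ_j u[j]·v[(k-j) mod 3]. y[0] = 2×3 + 2×1 + 2×3 = 14; y[1] = 2×3 + 2×3 + 2×1 = 14; y[2] = 2×1 + 2×3 + 2×3 = 14. Result: [14, 14, 14]

[14, 14, 14]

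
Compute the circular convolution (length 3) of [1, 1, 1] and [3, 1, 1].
Use y[k] = Σ_j x[j]·h[(k-j) mod 3]. y[0] = 1×3 + 1×1 + 1×1 = 5; y[1] = 1×1 + 1×3 + 1×1 = 5; y[2] = 1×1 + 1×1 + 1×3 = 5. Result: [5, 5, 5]

[5, 5, 5]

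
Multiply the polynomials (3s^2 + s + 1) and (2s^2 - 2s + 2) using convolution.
Ascending coefficients: a = [1, 1, 3], b = [2, -2, 2]. c[0] = 1×2 = 2; c[1] = 1×-2 + 1×2 = 0; c[2] = 1×2 + 1×-2 + 3×2 = 6; c[3] = 1×2 + 3×-2 = -4; c[4] = 3×2 = 6. Result coefficients: [2, 0, 6, -4, 6] → 6s^4 - 4s^3 + 6s^2 + 2

6s^4 - 4s^3 + 6s^2 + 2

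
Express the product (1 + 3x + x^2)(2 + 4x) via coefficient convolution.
Ascending coefficients: a = [1, 3, 1], b = [2, 4]. c[0] = 1×2 = 2; c[1] = 1×4 + 3×2 = 10; c[2] = 3×4 + 1×2 = 14; c[3] = 1×4 = 4. Result coefficients: [2, 10, 14, 4] → 2 + 10x + 14x^2 + 4x^3

2 + 10x + 14x^2 + 4x^3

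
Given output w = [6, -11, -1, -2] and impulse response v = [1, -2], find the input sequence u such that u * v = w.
Deconvolve w=[6, -11, -1, -2] by v=[1, -2]. Since v[0]=1, solve forward: u[0] = w[0] / 1 = 6; u[1] = (w[1] - 6×-2) / 1 = 1; u[2] = (w[2] - 1×-2) / 1 = 1. So u = [6, 1, 1]. Check by forward convolution: w[0] = 6×1 = 6; w[1] = 6×-2 + 1×1 = -11; w[2] = 1×-2 + 1×1 = -1; w[3] = 1×-2 = -2

[6, 1, 1]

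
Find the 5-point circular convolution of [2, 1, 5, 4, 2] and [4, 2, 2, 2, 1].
Use y[k] = Σ_j s[j]·t[(k-j) mod 5]. y[0] = 2×4 + 1×1 + 5×2 + 4×2 + 2×2 = 31; y[1] = 2×2 + 1×4 + 5×1 + 4×2 + 2×2 = 25; y[2] = 2×2 + 1×2 + 5×4 + 4×1 + 2×2 = 34; y[3] = 2×2 + 1×2 + 5×2 + 4×4 + 2×1 = 34; y[4] = 2×1 + 1×2 + 5×2 + 4×2 + 2×4 = 30. Result: [31, 25, 34, 34, 30]

[31, 25, 34, 34, 30]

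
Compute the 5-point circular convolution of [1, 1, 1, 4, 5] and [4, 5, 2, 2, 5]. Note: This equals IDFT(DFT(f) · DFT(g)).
Either evaluate y[k] = Σ_j f[j]·g[(k-j) mod 5] directly, or use IDFT(DFT(f) · DFT(g)). y[0] = 1×4 + 1×5 + 1×2 + 4×2 + 5×5 = 44; y[1] = 1×5 + 1×4 + 1×5 + 4×2 + 5×2 = 32; y[2] = 1×2 + 1×5 + 1×4 + 4×5 + 5×2 = 41; y[3] = 1×2 + 1×2 + 1×5 + 4×4 + 5×5 = 50; y[4] = 1×5 + 1×2 + 1×2 + 4×5 + 5×4 = 49. Result: [44, 32, 41, 50, 49]

[44, 32, 41, 50, 49]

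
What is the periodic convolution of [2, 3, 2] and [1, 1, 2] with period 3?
Use y[k] = Σ_j a[j]·b[(k-j) mod 3]. y[0] = 2×1 + 3×2 + 2×1 = 10; y[1] = 2×1 + 3×1 + 2×2 = 9; y[2] = 2×2 + 3×1 + 2×1 = 9. Result: [10, 9, 9]

[10, 9, 9]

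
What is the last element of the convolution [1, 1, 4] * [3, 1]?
Use y[k] = Σ_i a[i]·b[k-i] at k=3. y[3] = 4×1 = 4

4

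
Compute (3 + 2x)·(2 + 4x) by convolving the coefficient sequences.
Ascending coefficients: a = [3, 2], b = [2, 4]. c[0] = 3×2 = 6; c[1] = 3×4 + 2×2 = 16; c[2] = 2×4 = 8. Result coefficients: [6, 16, 8] → 6 + 16x + 8x^2

6 + 16x + 8x^2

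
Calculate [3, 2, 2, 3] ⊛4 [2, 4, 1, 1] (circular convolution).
Use y[k] = Σ_j a[j]·b[(k-j) mod 4]. y[0] = 3×2 + 2×1 + 2×1 + 3×4 = 22; y[1] = 3×4 + 2×2 + 2×1 + 3×1 = 21; y[2] = 3×1 + 2×4 + 2×2 + 3×1 = 18; y[3] = 3×1 + 2×1 + 2×4 + 3×2 = 19. Result: [22, 21, 18, 19]

[22, 21, 18, 19]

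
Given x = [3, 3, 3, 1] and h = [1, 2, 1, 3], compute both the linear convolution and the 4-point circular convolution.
Linear: y_lin[0] = 3×1 = 3; y_lin[1] = 3×2 + 3×1 = 9; y_lin[2] = 3×1 + 3×2 + 3×1 = 12; y_lin[3] = 3×3 + 3×1 + 3×2 + 1×1 = 19; y_lin[4] = 3×3 + 3×1 + 1×2 = 14; y_lin[5] = 3×3 + 1×1 = 10; y_lin[6] = 1×3 = 3 → [3, 9, 12, 19, 14, 10, 3]. Circular (length 4): y[0] = 3×1 + 3×3 + 3×1 + 1×2 = 17; y[1] = 3×2 + 3×1 + 3×3 + 1×1 = 19; y[2] = 3×1 + 3×2 + 3×1 + 1×3 = 15; y[3] = 3×3 + 3×1 + 3×2 + 1×1 = 19 → [17, 19, 15, 19]

Linear: [3, 9, 12, 19, 14, 10, 3], Circular: [17, 19, 15, 19]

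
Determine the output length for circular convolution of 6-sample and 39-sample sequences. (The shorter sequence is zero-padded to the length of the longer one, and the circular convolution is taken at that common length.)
Circular convolution (zero-padding the shorter input) has length max(m, n) = max(6, 39) = 39

39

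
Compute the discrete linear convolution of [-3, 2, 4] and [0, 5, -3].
y[0] = -3×0 = 0; y[1] = -3×5 + 2×0 = -15; y[2] = -3×-3 + 2×5 + 4×0 = 19; y[3] = 2×-3 + 4×5 = 14; y[4] = 4×-3 = -12

[0, -15, 19, 14, -12]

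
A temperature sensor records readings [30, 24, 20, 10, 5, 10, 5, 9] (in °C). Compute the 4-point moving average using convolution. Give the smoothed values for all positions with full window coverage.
4-point moving average kernel = [1, 1, 1, 1]. Apply in 'valid' mode (full window coverage): avg[0] = (30 + 24 + 20 + 10) / 4 = 21.0; avg[1] = (24 + 20 + 10 + 5) / 4 = 14.75; avg[2] = (20 + 10 + 5 + 10) / 4 = 11.25; avg[3] = (10 + 5 + 10 + 5) / 4 = 7.5; avg[4] = (5 + 10 + 5 + 9) / 4 = 7.25. Smoothed values: [21.0, 14.75, 11.25, 7.5, 7.25]

[21.0, 14.75, 11.25, 7.5, 7.25]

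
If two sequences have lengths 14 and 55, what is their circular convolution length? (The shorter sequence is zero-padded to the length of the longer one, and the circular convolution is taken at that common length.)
Circular convolution (zero-padding the shorter input) has length max(m, n) = max(14, 55) = 55

55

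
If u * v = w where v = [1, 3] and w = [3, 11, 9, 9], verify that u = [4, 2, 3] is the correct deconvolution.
Forward-compute [4, 2, 3] * [1, 3]: w[0] = 4×1 = 4; w[1] = 4×3 + 2×1 = 14; w[2] = 2×3 + 3×1 = 9; w[3] = 3×3 = 9 → [4, 14, 9, 9]. Does not match given w = [3, 11, 9, 9].

Not verified. [4, 2, 3] * [1, 3] = [4, 14, 9, 9], which differs from [3, 11, 9, 9] at index 0.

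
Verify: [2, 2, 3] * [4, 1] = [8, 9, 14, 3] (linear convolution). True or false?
Recompute linear convolution of [2, 2, 3] and [4, 1]: y[0] = 2×4 = 8; y[1] = 2×1 + 2×4 = 10; y[2] = 2×1 + 3×4 = 14; y[3] = 3×1 = 3 → [8, 10, 14, 3]. Compare to given [8, 9, 14, 3]: they differ at index 1: given 9, correct 10, so answer: No

No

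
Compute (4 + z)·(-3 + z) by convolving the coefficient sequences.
Ascending coefficients: a = [4, 1], b = [-3, 1]. c[0] = 4×-3 = -12; c[1] = 4×1 + 1×-3 = 1; c[2] = 1×1 = 1. Result coefficients: [-12, 1, 1] → -12 + z + z^2

-12 + z + z^2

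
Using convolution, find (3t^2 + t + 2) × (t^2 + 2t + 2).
Ascending coefficients: a = [2, 1, 3], b = [2, 2, 1]. c[0] = 2×2 = 4; c[1] = 2×2 + 1×2 = 6; c[2] = 2×1 + 1×2 + 3×2 = 10; c[3] = 1×1 + 3×2 = 7; c[4] = 3×1 = 3. Result coefficients: [4, 6, 10, 7, 3] → 3t^4 + 7t^3 + 10t^2 + 6t + 4

3t^4 + 7t^3 + 10t^2 + 6t + 4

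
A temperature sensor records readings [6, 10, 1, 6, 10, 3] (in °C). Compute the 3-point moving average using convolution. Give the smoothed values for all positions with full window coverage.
3-point moving average kernel = [1, 1, 1]. Apply in 'valid' mode (full window coverage): avg[0] = (6 + 10 + 1) / 3 = 5.67; avg[1] = (10 + 1 + 6) / 3 = 5.67; avg[2] = (1 + 6 + 10) / 3 = 5.67; avg[3] = (6 + 10 + 3) / 3 = 6.33. Smoothed values: [5.67, 5.67, 5.67, 6.33]

[5.67, 5.67, 5.67, 6.33]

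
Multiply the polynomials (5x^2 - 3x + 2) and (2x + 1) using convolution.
Ascending coefficients: a = [2, -3, 5], b = [1, 2]. c[0] = 2×1 = 2; c[1] = 2×2 + -3×1 = 1; c[2] = -3×2 + 5×1 = -1; c[3] = 5×2 = 10. Result coefficients: [2, 1, -1, 10] → 10x^3 - x^2 + x + 2

10x^3 - x^2 + x + 2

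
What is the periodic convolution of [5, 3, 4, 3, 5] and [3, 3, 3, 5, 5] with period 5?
Use y[k] = Σ_j x[j]·h[(k-j) mod 5]. y[0] = 5×3 + 3×5 + 4×5 + 3×3 + 5×3 = 74; y[1] = 5×3 + 3×3 + 4×5 + 3×5 + 5×3 = 74; y[2] = 5×3 + 3×3 + 4×3 + 3×5 + 5×5 = 76; y[3] = 5×5 + 3×3 + 4×3 + 3×3 + 5×5 = 80; y[4] = 5×5 + 3×5 + 4×3 + 3×3 + 5×3 = 76. Result: [74, 74, 76, 80, 76]

[74, 74, 76, 80, 76]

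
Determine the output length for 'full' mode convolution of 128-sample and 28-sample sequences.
Linear/full convolution length: m + n - 1 = 128 + 28 - 1 = 155

155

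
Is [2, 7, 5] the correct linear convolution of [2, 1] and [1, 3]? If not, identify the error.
Recompute linear convolution of [2, 1] and [1, 3]: y[0] = 2×1 = 2; y[1] = 2×3 + 1×1 = 7; y[2] = 1×3 = 3 → [2, 7, 3]. Compare to given [2, 7, 5]: they differ at index 2: given 5, correct 3, so answer: No

No. Error at index 2: given 5, correct 3.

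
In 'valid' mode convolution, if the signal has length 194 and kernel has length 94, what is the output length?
'Valid' mode counts only positions where the kernel fully overlaps the signal: m - n + 1 = 194 - 94 + 1 = 101

101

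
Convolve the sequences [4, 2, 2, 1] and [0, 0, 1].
y[0] = 4×0 = 0; y[1] = 4×0 + 2×0 = 0; y[2] = 4×1 + 2×0 + 2×0 = 4; y[3] = 2×1 + 2×0 + 1×0 = 2; y[4] = 2×1 + 1×0 = 2; y[5] = 1×1 = 1

[0, 0, 4, 2, 2, 1]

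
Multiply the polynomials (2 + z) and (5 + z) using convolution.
Ascending coefficients: a = [2, 1], b = [5, 1]. c[0] = 2×5 = 10; c[1] = 2×1 + 1×5 = 7; c[2] = 1×1 = 1. Result coefficients: [10, 7, 1] → 10 + 7z + z^2

10 + 7z + z^2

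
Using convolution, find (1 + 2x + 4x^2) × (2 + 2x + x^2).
Ascending coefficients: a = [1, 2, 4], b = [2, 2, 1]. c[0] = 1×2 = 2; c[1] = 1×2 + 2×2 = 6; c[2] = 1×1 + 2×2 + 4×2 = 13; c[3] = 2×1 + 4×2 = 10; c[4] = 4×1 = 4. Result coefficients: [2, 6, 13, 10, 4] → 2 + 6x + 13x^2 + 10x^3 + 4x^4

2 + 6x + 13x^2 + 10x^3 + 4x^4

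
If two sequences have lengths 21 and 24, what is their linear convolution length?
Linear/full convolution length: m + n - 1 = 21 + 24 - 1 = 44

44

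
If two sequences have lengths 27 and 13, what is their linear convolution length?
Linear/full convolution length: m + n - 1 = 27 + 13 - 1 = 39

39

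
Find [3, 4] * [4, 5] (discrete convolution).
y[0] = 3×4 = 12; y[1] = 3×5 + 4×4 = 31; y[2] = 4×5 = 20

[12, 31, 20]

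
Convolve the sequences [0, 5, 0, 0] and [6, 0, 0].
y[0] = 0×6 = 0; y[1] = 0×0 + 5×6 = 30; y[2] = 0×0 + 5×0 + 0×6 = 0; y[3] = 5×0 + 0×0 + 0×6 = 0; y[4] = 0×0 + 0×0 = 0; y[5] = 0×0 = 0

[0, 30, 0, 0, 0, 0]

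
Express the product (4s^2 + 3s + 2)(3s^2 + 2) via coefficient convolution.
Ascending coefficients: a = [2, 3, 4], b = [2, 0, 3]. c[0] = 2×2 = 4; c[1] = 2×0 + 3×2 = 6; c[2] = 2×3 + 3×0 + 4×2 = 14; c[3] = 3×3 + 4×0 = 9; c[4] = 4×3 = 12. Result coefficients: [4, 6, 14, 9, 12] → 12s^4 + 9s^3 + 14s^2 + 6s + 4

12s^4 + 9s^3 + 14s^2 + 6s + 4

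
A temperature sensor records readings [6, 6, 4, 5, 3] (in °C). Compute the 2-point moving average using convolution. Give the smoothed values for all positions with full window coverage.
2-point moving average kernel = [1, 1]. Apply in 'valid' mode (full window coverage): avg[0] = (6 + 6) / 2 = 6.0; avg[1] = (6 + 4) / 2 = 5.0; avg[2] = (4 + 5) / 2 = 4.5; avg[3] = (5 + 3) / 2 = 4.0. Smoothed values: [6.0, 5.0, 4.5, 4.0]

[6.0, 5.0, 4.5, 4.0]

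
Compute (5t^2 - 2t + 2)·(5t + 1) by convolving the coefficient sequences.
Ascending coefficients: a = [2, -2, 5], b = [1, 5]. c[0] = 2×1 = 2; c[1] = 2×5 + -2×1 = 8; c[2] = -2×5 + 5×1 = -5; c[3] = 5×5 = 25. Result coefficients: [2, 8, -5, 25] → 25t^3 - 5t^2 + 8t + 2

25t^3 - 5t^2 + 8t + 2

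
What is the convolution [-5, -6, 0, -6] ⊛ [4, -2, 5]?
y[0] = -5×4 = -20; y[1] = -5×-2 + -6×4 = -14; y[2] = -5×5 + -6×-2 + 0×4 = -13; y[3] = -6×5 + 0×-2 + -6×4 = -54; y[4] = 0×5 + -6×-2 = 12; y[5] = -6×5 = -30

[-20, -14, -13, -54, 12, -30]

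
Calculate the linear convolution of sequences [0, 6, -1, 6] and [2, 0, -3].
y[0] = 0×2 = 0; y[1] = 0×0 + 6×2 = 12; y[2] = 0×-3 + 6×0 + -1×2 = -2; y[3] = 6×-3 + -1×0 + 6×2 = -6; y[4] = -1×-3 + 6×0 = 3; y[5] = 6×-3 = -18

[0, 12, -2, -6, 3, -18]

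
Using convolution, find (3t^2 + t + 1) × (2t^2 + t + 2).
Ascending coefficients: a = [1, 1, 3], b = [2, 1, 2]. c[0] = 1×2 = 2; c[1] = 1×1 + 1×2 = 3; c[2] = 1×2 + 1×1 + 3×2 = 9; c[3] = 1×2 + 3×1 = 5; c[4] = 3×2 = 6. Result coefficients: [2, 3, 9, 5, 6] → 6t^4 + 5t^3 + 9t^2 + 3t + 2

6t^4 + 5t^3 + 9t^2 + 3t + 2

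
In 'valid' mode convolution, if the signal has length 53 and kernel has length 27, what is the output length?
'Valid' mode counts only positions where the kernel fully overlaps the signal: m - n + 1 = 53 - 27 + 1 = 27

27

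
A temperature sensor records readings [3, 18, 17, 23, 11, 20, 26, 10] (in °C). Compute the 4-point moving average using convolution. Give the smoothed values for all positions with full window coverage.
4-point moving average kernel = [1, 1, 1, 1]. Apply in 'valid' mode (full window coverage): avg[0] = (3 + 18 + 17 + 23) / 4 = 15.25; avg[1] = (18 + 17 + 23 + 11) / 4 = 17.25; avg[2] = (17 + 23 + 11 + 20) / 4 = 17.75; avg[3] = (23 + 11 + 20 + 26) / 4 = 20.0; avg[4] = (11 + 20 + 26 + 10) / 4 = 16.75. Smoothed values: [15.25, 17.25, 17.75, 20.0, 16.75]

[15.25, 17.25, 17.75, 20.0, 16.75]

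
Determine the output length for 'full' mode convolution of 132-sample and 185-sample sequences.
Linear/full convolution length: m + n - 1 = 132 + 185 - 1 = 316

316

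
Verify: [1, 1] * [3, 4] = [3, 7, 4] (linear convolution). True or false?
Recompute linear convolution of [1, 1] and [3, 4]: y[0] = 1×3 = 3; y[1] = 1×4 + 1×3 = 7; y[2] = 1×4 = 4 → [3, 7, 4]. Given [3, 7, 4] matches, so answer: Yes

Yes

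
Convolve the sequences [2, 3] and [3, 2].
y[0] = 2×3 = 6; y[1] = 2×2 + 3×3 = 13; y[2] = 3×2 = 6

[6, 13, 6]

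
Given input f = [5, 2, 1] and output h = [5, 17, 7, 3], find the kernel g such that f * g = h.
Output length 4 = len(f) + len(g) - 1 ⇒ len(g) = 2. Solve g forward using g[k] = (h[k] - Σ_{i≥1} f[i]·g[k-i]) / f[0]: g[0] = h[0] / f[0] = 5 / 5 = 1; g[1] = (h[1] - 2×1) / f[0] = (17 - 2×1) / 5 = 3. So g = [1, 3]. Forward-check [5, 2, 1] * [1, 3]: h[0] = 5×1 = 5; h[1] = 5×3 + 2×1 = 17; h[2] = 2×3 + 1×1 = 7; h[3] = 1×3 = 3 → [5, 17, 7, 3] ✓

[1, 3]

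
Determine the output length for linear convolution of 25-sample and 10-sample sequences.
Linear/full convolution length: m + n - 1 = 25 + 10 - 1 = 34

34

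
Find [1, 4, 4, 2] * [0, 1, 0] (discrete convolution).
y[0] = 1×0 = 0; y[1] = 1×1 + 4×0 = 1; y[2] = 1×0 + 4×1 + 4×0 = 4; y[3] = 4×0 + 4×1 + 2×0 = 4; y[4] = 4×0 + 2×1 = 2; y[5] = 2×0 = 0

[0, 1, 4, 4, 2, 0]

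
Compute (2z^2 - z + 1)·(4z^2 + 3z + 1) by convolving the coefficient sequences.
Ascending coefficients: a = [1, -1, 2], b = [1, 3, 4]. c[0] = 1×1 = 1; c[1] = 1×3 + -1×1 = 2; c[2] = 1×4 + -1×3 + 2×1 = 3; c[3] = -1×4 + 2×3 = 2; c[4] = 2×4 = 8. Result coefficients: [1, 2, 3, 2, 8] → 8z^4 + 2z^3 + 3z^2 + 2z + 1

8z^4 + 2z^3 + 3z^2 + 2z + 1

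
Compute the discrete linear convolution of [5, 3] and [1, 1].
y[0] = 5×1 = 5; y[1] = 5×1 + 3×1 = 8; y[2] = 3×1 = 3

[5, 8, 3]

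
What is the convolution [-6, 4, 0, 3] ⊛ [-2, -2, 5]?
y[0] = -6×-2 = 12; y[1] = -6×-2 + 4×-2 = 4; y[2] = -6×5 + 4×-2 + 0×-2 = -38; y[3] = 4×5 + 0×-2 + 3×-2 = 14; y[4] = 0×5 + 3×-2 = -6; y[5] = 3×5 = 15

[12, 4, -38, 14, -6, 15]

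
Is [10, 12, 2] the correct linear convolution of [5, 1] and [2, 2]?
Recompute linear convolution of [5, 1] and [2, 2]: y[0] = 5×2 = 10; y[1] = 5×2 + 1×2 = 12; y[2] = 1×2 = 2 → [10, 12, 2]. Given [10, 12, 2] matches, so answer: Yes

Yes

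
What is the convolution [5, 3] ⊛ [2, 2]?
y[0] = 5×2 = 10; y[1] = 5×2 + 3×2 = 16; y[2] = 3×2 = 6

[10, 16, 6]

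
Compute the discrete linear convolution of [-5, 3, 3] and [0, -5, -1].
y[0] = -5×0 = 0; y[1] = -5×-5 + 3×0 = 25; y[2] = -5×-1 + 3×-5 + 3×0 = -10; y[3] = 3×-1 + 3×-5 = -18; y[4] = 3×-1 = -3

[0, 25, -10, -18, -3]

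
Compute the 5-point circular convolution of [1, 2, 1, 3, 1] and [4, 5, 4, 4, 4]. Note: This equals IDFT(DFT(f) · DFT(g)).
Either evaluate y[k] = Σ_j f[j]·g[(k-j) mod 5] directly, or use IDFT(DFT(f) · DFT(g)). y[0] = 1×4 + 2×4 + 1×4 + 3×4 + 1×5 = 33; y[1] = 1×5 + 2×4 + 1×4 + 3×4 + 1×4 = 33; y[2] = 1×4 + 2×5 + 1×4 + 3×4 + 1×4 = 34; y[3] = 1×4 + 2×4 + 1×5 + 3×4 + 1×4 = 33; y[4] = 1×4 + 2×4 + 1×4 + 3×5 + 1×4 = 35. Result: [33, 33, 34, 33, 35]

[33, 33, 34, 33, 35]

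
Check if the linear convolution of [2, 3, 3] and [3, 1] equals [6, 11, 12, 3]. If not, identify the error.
Recompute linear convolution of [2, 3, 3] and [3, 1]: y[0] = 2×3 = 6; y[1] = 2×1 + 3×3 = 11; y[2] = 3×1 + 3×3 = 12; y[3] = 3×1 = 3 → [6, 11, 12, 3]. Given [6, 11, 12, 3] matches, so answer: Yes

Yes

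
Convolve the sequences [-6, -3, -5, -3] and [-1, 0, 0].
y[0] = -6×-1 = 6; y[1] = -6×0 + -3×-1 = 3; y[2] = -6×0 + -3×0 + -5×-1 = 5; y[3] = -3×0 + -5×0 + -3×-1 = 3; y[4] = -5×0 + -3×0 = 0; y[5] = -3×0 = 0

[6, 3, 5, 3, 0, 0]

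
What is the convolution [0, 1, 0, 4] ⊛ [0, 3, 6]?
y[0] = 0×0 = 0; y[1] = 0×3 + 1×0 = 0; y[2] = 0×6 + 1×3 + 0×0 = 3; y[3] = 1×6 + 0×3 + 4×0 = 6; y[4] = 0×6 + 4×3 = 12; y[5] = 4×6 = 24

[0, 0, 3, 6, 12, 24]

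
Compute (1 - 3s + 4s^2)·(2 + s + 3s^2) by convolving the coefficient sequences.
Ascending coefficients: a = [1, -3, 4], b = [2, 1, 3]. c[0] = 1×2 = 2; c[1] = 1×1 + -3×2 = -5; c[2] = 1×3 + -3×1 + 4×2 = 8; c[3] = -3×3 + 4×1 = -5; c[4] = 4×3 = 12. Result coefficients: [2, -5, 8, -5, 12] → 2 - 5s + 8s^2 - 5s^3 + 12s^4

2 - 5s + 8s^2 - 5s^3 + 12s^4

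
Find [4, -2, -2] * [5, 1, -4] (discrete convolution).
y[0] = 4×5 = 20; y[1] = 4×1 + -2×5 = -6; y[2] = 4×-4 + -2×1 + -2×5 = -28; y[3] = -2×-4 + -2×1 = 6; y[4] = -2×-4 = 8

[20, -6, -28, 6, 8]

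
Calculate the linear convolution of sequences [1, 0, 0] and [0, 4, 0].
y[0] = 1×0 = 0; y[1] = 1×4 + 0×0 = 4; y[2] = 1×0 + 0×4 + 0×0 = 0; y[3] = 0×0 + 0×4 = 0; y[4] = 0×0 = 0

[0, 4, 0, 0, 0]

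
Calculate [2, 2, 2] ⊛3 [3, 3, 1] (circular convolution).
Use y[k] = Σ_j s[j]·t[(k-j) mod 3]. y[0] = 2×3 + 2×1 + 2×3 = 14; y[1] = 2×3 + 2×3 + 2×1 = 14; y[2] = 2×1 + 2×3 + 2×3 = 14. Result: [14, 14, 14]

[14, 14, 14]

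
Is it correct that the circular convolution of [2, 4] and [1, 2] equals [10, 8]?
Recompute circular convolution of [2, 4] and [1, 2]: y[0] = 2×1 + 4×2 = 10; y[1] = 2×2 + 4×1 = 8 → [10, 8]. Given [10, 8] matches, so answer: Yes

Yes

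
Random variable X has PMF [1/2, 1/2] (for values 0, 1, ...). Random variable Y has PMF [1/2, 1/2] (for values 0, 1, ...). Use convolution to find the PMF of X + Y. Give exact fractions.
P(X+Y=k) = Σ_i P(X=i)·P(Y=k-i) — a convolution of [1/2, 1/2] and [1/2, 1/2]. P(X+Y=0) = (1/2)×(1/2) = 1/4; P(X+Y=1) = (1/2)×(1/2) + (1/2)×(1/2) = 1/4 + 1/4 = 1/2; P(X+Y=2) = (1/2)×(1/2) = 1/4. PMF: [1/4, 1/2, 1/4] (sums to 1 ✓)

[1/4, 1/2, 1/4]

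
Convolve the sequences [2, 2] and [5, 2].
y[0] = 2×5 = 10; y[1] = 2×2 + 2×5 = 14; y[2] = 2×2 = 4

[10, 14, 4]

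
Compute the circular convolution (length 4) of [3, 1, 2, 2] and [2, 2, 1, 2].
Use y[k] = Σ_j a[j]·b[(k-j) mod 4]. y[0] = 3×2 + 1×2 + 2×1 + 2×2 = 14; y[1] = 3×2 + 1×2 + 2×2 + 2×1 = 14; y[2] = 3×1 + 1×2 + 2×2 + 2×2 = 13; y[3] = 3×2 + 1×1 + 2×2 + 2×2 = 15. Result: [14, 14, 13, 15]

[14, 14, 13, 15]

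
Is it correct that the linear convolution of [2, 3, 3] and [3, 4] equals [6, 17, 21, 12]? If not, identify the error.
Recompute linear convolution of [2, 3, 3] and [3, 4]: y[0] = 2×3 = 6; y[1] = 2×4 + 3×3 = 17; y[2] = 3×4 + 3×3 = 21; y[3] = 3×4 = 12 → [6, 17, 21, 12]. Given [6, 17, 21, 12] matches, so answer: Yes

Yes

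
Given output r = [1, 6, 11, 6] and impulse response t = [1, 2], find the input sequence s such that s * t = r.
Deconvolve r=[1, 6, 11, 6] by t=[1, 2]. Since t[0]=1, solve forward: s[0] = r[0] / 1 = 1; s[1] = (r[1] - 1×2) / 1 = 4; s[2] = (r[2] - 4×2) / 1 = 3. So s = [1, 4, 3]. Check by forward convolution: r[0] = 1×1 = 1; r[1] = 1×2 + 4×1 = 6; r[2] = 4×2 + 3×1 = 11; r[3] = 3×2 = 6

[1, 4, 3]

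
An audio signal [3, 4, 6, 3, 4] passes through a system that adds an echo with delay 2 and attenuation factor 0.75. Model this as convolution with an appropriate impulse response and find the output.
Direct-path + delayed-attenuated-path model → impulse response h = [1, 0, 0.75] (1 at lag 0, 0.75 at lag 2). Output y[n] = x[n] + 0.75·x[n - 2] (with x[n] = 0 outside 0..4): y[0] = 3 + 0.75×0 = 3; y[1] = 4 + 0.75×0 = 4; y[2] = 6 + 0.75×3 = 8.25; y[3] = 3 + 0.75×4 = 6.0; y[4] = 4 + 0.75×6 = 8.5; y[5] = 0 + 0.75×3 = 2.25; y[6] = 0 + 0.75×4 = 3.0. So y = [3, 4, 8.25, 6.0, 8.5, 2.25, 3.0]

[3, 4, 8.25, 6.0, 8.5, 2.25, 3.0]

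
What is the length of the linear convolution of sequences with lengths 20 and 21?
Linear/full convolution length: m + n - 1 = 20 + 21 - 1 = 40

40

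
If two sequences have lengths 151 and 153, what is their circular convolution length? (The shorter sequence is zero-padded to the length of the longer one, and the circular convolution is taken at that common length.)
Circular convolution (zero-padding the shorter input) has length max(m, n) = max(151, 153) = 153

153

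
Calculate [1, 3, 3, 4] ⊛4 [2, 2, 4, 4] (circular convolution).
Use y[k] = Σ_j f[j]·g[(k-j) mod 4]. y[0] = 1×2 + 3×4 + 3×4 + 4×2 = 34; y[1] = 1×2 + 3×2 + 3×4 + 4×4 = 36; y[2] = 1×4 + 3×2 + 3×2 + 4×4 = 32; y[3] = 1×4 + 3×4 + 3×2 + 4×2 = 30. Result: [34, 36, 32, 30]

[34, 36, 32, 30]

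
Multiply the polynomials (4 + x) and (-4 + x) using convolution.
Ascending coefficients: a = [4, 1], b = [-4, 1]. c[0] = 4×-4 = -16; c[1] = 4×1 + 1×-4 = 0; c[2] = 1×1 = 1. Result coefficients: [-16, 0, 1] → -16 + x^2

-16 + x^2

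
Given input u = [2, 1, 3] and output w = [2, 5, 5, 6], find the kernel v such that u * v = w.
Output length 4 = len(u) + len(v) - 1 ⇒ len(v) = 2. Solve v forward using v[k] = (w[k] - Σ_{i≥1} u[i]·v[k-i]) / u[0]: v[0] = w[0] / u[0] = 2 / 2 = 1; v[1] = (w[1] - 1×1) / u[0] = (5 - 1×1) / 2 = 2. So v = [1, 2]. Forward-check [2, 1, 3] * [1, 2]: w[0] = 2×1 = 2; w[1] = 2×2 + 1×1 = 5; w[2] = 1×2 + 3×1 = 5; w[3] = 3×2 = 6 → [2, 5, 5, 6] ✓

[1, 2]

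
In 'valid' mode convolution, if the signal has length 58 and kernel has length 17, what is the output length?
'Valid' mode counts only positions where the kernel fully overlaps the signal: m - n + 1 = 58 - 17 + 1 = 42

42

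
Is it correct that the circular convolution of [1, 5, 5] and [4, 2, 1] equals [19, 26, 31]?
Recompute circular convolution of [1, 5, 5] and [4, 2, 1]: y[0] = 1×4 + 5×1 + 5×2 = 19; y[1] = 1×2 + 5×4 + 5×1 = 27; y[2] = 1×1 + 5×2 + 5×4 = 31 → [19, 27, 31]. Compare to given [19, 26, 31]: they differ at index 1: given 26, correct 27, so answer: No

No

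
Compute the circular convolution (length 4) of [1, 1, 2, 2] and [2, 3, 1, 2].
Use y[k] = Σ_j u[j]·v[(k-j) mod 4]. y[0] = 1×2 + 1×2 + 2×1 + 2×3 = 12; y[1] = 1×3 + 1×2 + 2×2 + 2×1 = 11; y[2] = 1×1 + 1×3 + 2×2 + 2×2 = 12; y[3] = 1×2 + 1×1 + 2×3 + 2×2 = 13. Result: [12, 11, 12, 13]

[12, 11, 12, 13]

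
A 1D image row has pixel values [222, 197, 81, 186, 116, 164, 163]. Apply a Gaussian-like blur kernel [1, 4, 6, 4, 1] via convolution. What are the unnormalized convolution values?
Convolve image row [222, 197, 81, 186, 116, 164, 163] with kernel [1, 4, 6, 4, 1]: y[0] = 222×1 = 222; y[1] = 222×4 + 197×1 = 1085; y[2] = 222×6 + 197×4 + 81×1 = 2201; y[3] = 222×4 + 197×6 + 81×4 + 186×1 = 2580; y[4] = 222×1 + 197×4 + 81×6 + 186×4 + 116×1 = 2356; y[5] = 197×1 + 81×4 + 186×6 + 116×4 + 164×1 = 2265; y[6] = 81×1 + 186×4 + 116×6 + 164×4 + 163×1 = 2340; y[7] = 186×1 + 116×4 + 164×6 + 163×4 = 2286; y[8] = 116×1 + 164×4 + 163×6 = 1750; y[9] = 164×1 + 163×4 = 816; y[10] = 163×1 = 163 → [222, 1085, 2201, 2580, 2356, 2265, 2340, 2286, 1750, 816, 163]. Normalization factor = sum(kernel) = 16.

[222, 1085, 2201, 2580, 2356, 2265, 2340, 2286, 1750, 816, 163]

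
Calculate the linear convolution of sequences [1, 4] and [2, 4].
y[0] = 1×2 = 2; y[1] = 1×4 + 4×2 = 12; y[2] = 4×4 = 16

[2, 12, 16]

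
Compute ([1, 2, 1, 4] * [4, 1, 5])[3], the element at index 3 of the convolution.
Use y[k] = Σ_i a[i]·b[k-i] at k=3. y[3] = 2×5 + 1×1 + 4×4 = 27

27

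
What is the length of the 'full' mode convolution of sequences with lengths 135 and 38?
Linear/full convolution length: m + n - 1 = 135 + 38 - 1 = 172

172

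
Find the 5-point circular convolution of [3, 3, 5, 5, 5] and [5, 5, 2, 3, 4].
Use y[k] = Σ_j s[j]·t[(k-j) mod 5]. y[0] = 3×5 + 3×4 + 5×3 + 5×2 + 5×5 = 77; y[1] = 3×5 + 3×5 + 5×4 + 5×3 + 5×2 = 75; y[2] = 3×2 + 3×5 + 5×5 + 5×4 + 5×3 = 81; y[3] = 3×3 + 3×2 + 5×5 + 5×5 + 5×4 = 85; y[4] = 3×4 + 3×3 + 5×2 + 5×5 + 5×5 = 81. Result: [77, 75, 81, 85, 81]

[77, 75, 81, 85, 81]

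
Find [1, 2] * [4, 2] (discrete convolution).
y[0] = 1×4 = 4; y[1] = 1×2 + 2×4 = 10; y[2] = 2×2 = 4

[4, 10, 4]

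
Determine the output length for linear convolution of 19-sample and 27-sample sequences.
Linear/full convolution length: m + n - 1 = 19 + 27 - 1 = 45

45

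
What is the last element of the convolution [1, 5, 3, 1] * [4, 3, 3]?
Use y[k] = Σ_i a[i]·b[k-i] at k=5. y[5] = 1×3 = 3

3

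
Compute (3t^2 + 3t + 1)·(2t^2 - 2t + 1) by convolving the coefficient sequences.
Ascending coefficients: a = [1, 3, 3], b = [1, -2, 2]. c[0] = 1×1 = 1; c[1] = 1×-2 + 3×1 = 1; c[2] = 1×2 + 3×-2 + 3×1 = -1; c[3] = 3×2 + 3×-2 = 0; c[4] = 3×2 = 6. Result coefficients: [1, 1, -1, 0, 6] → 6t^4 - t^2 + t + 1

6t^4 - t^2 + t + 1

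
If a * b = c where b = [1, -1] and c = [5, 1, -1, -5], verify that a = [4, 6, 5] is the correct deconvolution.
Forward-compute [4, 6, 5] * [1, -1]: c[0] = 4×1 = 4; c[1] = 4×-1 + 6×1 = 2; c[2] = 6×-1 + 5×1 = -1; c[3] = 5×-1 = -5 → [4, 2, -1, -5]. Does not match given c = [5, 1, -1, -5].

Not verified. [4, 6, 5] * [1, -1] = [4, 2, -1, -5], which differs from [5, 1, -1, -5] at index 0.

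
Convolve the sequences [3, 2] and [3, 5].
y[0] = 3×3 = 9; y[1] = 3×5 + 2×3 = 21; y[2] = 2×5 = 10

[9, 21, 10]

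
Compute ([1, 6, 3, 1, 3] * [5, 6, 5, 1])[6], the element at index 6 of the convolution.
Use y[k] = Σ_i a[i]·b[k-i] at k=6. y[6] = 1×1 + 3×5 = 16

16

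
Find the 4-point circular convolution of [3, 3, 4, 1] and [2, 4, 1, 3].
Use y[k] = Σ_j f[j]·g[(k-j) mod 4]. y[0] = 3×2 + 3×3 + 4×1 + 1×4 = 23; y[1] = 3×4 + 3×2 + 4×3 + 1×1 = 31; y[2] = 3×1 + 3×4 + 4×2 + 1×3 = 26; y[3] = 3×3 + 3×1 + 4×4 + 1×2 = 30. Result: [23, 31, 26, 30]

[23, 31, 26, 30]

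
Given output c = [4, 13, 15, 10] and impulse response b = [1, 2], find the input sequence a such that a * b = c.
Deconvolve c=[4, 13, 15, 10] by b=[1, 2]. Since b[0]=1, solve forward: a[0] = c[0] / 1 = 4; a[1] = (c[1] - 4×2) / 1 = 5; a[2] = (c[2] - 5×2) / 1 = 5. So a = [4, 5, 5]. Check by forward convolution: c[0] = 4×1 = 4; c[1] = 4×2 + 5×1 = 13; c[2] = 5×2 + 5×1 = 15; c[3] = 5×2 = 10

[4, 5, 5]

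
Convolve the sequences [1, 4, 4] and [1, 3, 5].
y[0] = 1×1 = 1; y[1] = 1×3 + 4×1 = 7; y[2] = 1×5 + 4×3 + 4×1 = 21; y[3] = 4×5 + 4×3 = 32; y[4] = 4×5 = 20

[1, 7, 21, 32, 20]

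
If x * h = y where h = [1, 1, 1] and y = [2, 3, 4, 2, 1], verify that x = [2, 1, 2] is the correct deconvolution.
Forward-compute [2, 1, 2] * [1, 1, 1]: y[0] = 2×1 = 2; y[1] = 2×1 + 1×1 = 3; y[2] = 2×1 + 1×1 + 2×1 = 5; y[3] = 1×1 + 2×1 = 3; y[4] = 2×1 = 2 → [2, 3, 5, 3, 2]. Does not match given y = [2, 3, 4, 2, 1].

Not verified. [2, 1, 2] * [1, 1, 1] = [2, 3, 5, 3, 2], which differs from [2, 3, 4, 2, 1] at index 2.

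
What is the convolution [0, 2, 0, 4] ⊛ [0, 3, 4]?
y[0] = 0×0 = 0; y[1] = 0×3 + 2×0 = 0; y[2] = 0×4 + 2×3 + 0×0 = 6; y[3] = 2×4 + 0×3 + 4×0 = 8; y[4] = 0×4 + 4×3 = 12; y[5] = 4×4 = 16

[0, 0, 6, 8, 12, 16]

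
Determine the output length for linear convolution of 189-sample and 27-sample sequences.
Linear/full convolution length: m + n - 1 = 189 + 27 - 1 = 215

215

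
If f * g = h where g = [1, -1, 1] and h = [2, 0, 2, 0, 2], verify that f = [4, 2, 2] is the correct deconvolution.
Forward-compute [4, 2, 2] * [1, -1, 1]: h[0] = 4×1 = 4; h[1] = 4×-1 + 2×1 = -2; h[2] = 4×1 + 2×-1 + 2×1 = 4; h[3] = 2×1 + 2×-1 = 0; h[4] = 2×1 = 2 → [4, -2, 4, 0, 2]. Does not match given h = [2, 0, 2, 0, 2].

Not verified. [4, 2, 2] * [1, -1, 1] = [4, -2, 4, 0, 2], which differs from [2, 0, 2, 0, 2] at index 0.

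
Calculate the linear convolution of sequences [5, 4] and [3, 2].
y[0] = 5×3 = 15; y[1] = 5×2 + 4×3 = 22; y[2] = 4×2 = 8

[15, 22, 8]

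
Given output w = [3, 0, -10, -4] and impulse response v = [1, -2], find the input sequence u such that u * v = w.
Deconvolve w=[3, 0, -10, -4] by v=[1, -2]. Since v[0]=1, solve forward: u[0] = w[0] / 1 = 3; u[1] = (w[1] - 3×-2) / 1 = 6; u[2] = (w[2] - 6×-2) / 1 = 2. So u = [3, 6, 2]. Check by forward convolution: w[0] = 3×1 = 3; w[1] = 3×-2 + 6×1 = 0; w[2] = 6×-2 + 2×1 = -10; w[3] = 2×-2 = -4

[3, 6, 2]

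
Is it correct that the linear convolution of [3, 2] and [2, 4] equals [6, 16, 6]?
Recompute linear convolution of [3, 2] and [2, 4]: y[0] = 3×2 = 6; y[1] = 3×4 + 2×2 = 16; y[2] = 2×4 = 8 → [6, 16, 8]. Compare to given [6, 16, 6]: they differ at index 2: given 6, correct 8, so answer: No

No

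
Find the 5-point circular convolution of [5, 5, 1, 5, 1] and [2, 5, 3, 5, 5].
Use y[k] = Σ_j u[j]·v[(k-j) mod 5]. y[0] = 5×2 + 5×5 + 1×5 + 5×3 + 1×5 = 60; y[1] = 5×5 + 5×2 + 1×5 + 5×5 + 1×3 = 68; y[2] = 5×3 + 5×5 + 1×2 + 5×5 + 1×5 = 72; y[3] = 5×5 + 5×3 + 1×5 + 5×2 + 1×5 = 60; y[4] = 5×5 + 5×5 + 1×3 + 5×5 + 1×2 = 80. Result: [60, 68, 72, 60, 80]

[60, 68, 72, 60, 80]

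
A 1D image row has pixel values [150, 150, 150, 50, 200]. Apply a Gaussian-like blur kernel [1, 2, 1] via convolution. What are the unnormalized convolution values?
Convolve image row [150, 150, 150, 50, 200] with kernel [1, 2, 1]: y[0] = 150×1 = 150; y[1] = 150×2 + 150×1 = 450; y[2] = 150×1 + 150×2 + 150×1 = 600; y[3] = 150×1 + 150×2 + 50×1 = 500; y[4] = 150×1 + 50×2 + 200×1 = 450; y[5] = 50×1 + 200×2 = 450; y[6] = 200×1 = 200 → [150, 450, 600, 500, 450, 450, 200]. Normalization factor = sum(kernel) = 4.

[150, 450, 600, 500, 450, 450, 200]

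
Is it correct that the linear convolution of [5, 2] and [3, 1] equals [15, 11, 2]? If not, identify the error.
Recompute linear convolution of [5, 2] and [3, 1]: y[0] = 5×3 = 15; y[1] = 5×1 + 2×3 = 11; y[2] = 2×1 = 2 → [15, 11, 2]. Given [15, 11, 2] matches, so answer: Yes

Yes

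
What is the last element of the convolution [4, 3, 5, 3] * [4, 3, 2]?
Use y[k] = Σ_i a[i]·b[k-i] at k=5. y[5] = 3×2 = 6

6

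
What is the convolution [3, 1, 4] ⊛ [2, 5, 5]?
y[0] = 3×2 = 6; y[1] = 3×5 + 1×2 = 17; y[2] = 3×5 + 1×5 + 4×2 = 28; y[3] = 1×5 + 4×5 = 25; y[4] = 4×5 = 20

[6, 17, 28, 25, 20]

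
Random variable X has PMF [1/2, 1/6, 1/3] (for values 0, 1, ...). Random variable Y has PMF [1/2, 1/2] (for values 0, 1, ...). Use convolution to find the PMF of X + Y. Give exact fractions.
P(X+Y=k) = Σ_i P(X=i)·P(Y=k-i) — a convolution of [1/2, 1/6, 1/3] and [1/2, 1/2]. P(X+Y=0) = (1/2)×(1/2) = 1/4; P(X+Y=1) = (1/2)×(1/2) + (1/6)×(1/2) = 1/4 + 1/12 = 1/3; P(X+Y=2) = (1/6)×(1/2) + (1/3)×(1/2) = 1/12 + 1/6 = 1/4; P(X+Y=3) = (1/3)×(1/2) = 1/6. PMF: [1/4, 1/3, 1/4, 1/6] (sums to 1 ✓)

[1/4, 1/3, 1/4, 1/6]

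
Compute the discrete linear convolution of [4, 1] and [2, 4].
y[0] = 4×2 = 8; y[1] = 4×4 + 1×2 = 18; y[2] = 1×4 = 4

[8, 18, 4]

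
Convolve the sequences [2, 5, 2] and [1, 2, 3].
y[0] = 2×1 = 2; y[1] = 2×2 + 5×1 = 9; y[2] = 2×3 + 5×2 + 2×1 = 18; y[3] = 5×3 + 2×2 = 19; y[4] = 2×3 = 6

[2, 9, 18, 19, 6]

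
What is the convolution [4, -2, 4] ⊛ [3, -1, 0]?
y[0] = 4×3 = 12; y[1] = 4×-1 + -2×3 = -10; y[2] = 4×0 + -2×-1 + 4×3 = 14; y[3] = -2×0 + 4×-1 = -4; y[4] = 4×0 = 0

[12, -10, 14, -4, 0]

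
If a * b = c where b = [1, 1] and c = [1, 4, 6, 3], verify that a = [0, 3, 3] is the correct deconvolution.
Forward-compute [0, 3, 3] * [1, 1]: c[0] = 0×1 = 0; c[1] = 0×1 + 3×1 = 3; c[2] = 3×1 + 3×1 = 6; c[3] = 3×1 = 3 → [0, 3, 6, 3]. Does not match given c = [1, 4, 6, 3].

Not verified. [0, 3, 3] * [1, 1] = [0, 3, 6, 3], which differs from [1, 4, 6, 3] at index 0.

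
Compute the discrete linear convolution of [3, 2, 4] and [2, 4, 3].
y[0] = 3×2 = 6; y[1] = 3×4 + 2×2 = 16; y[2] = 3×3 + 2×4 + 4×2 = 25; y[3] = 2×3 + 4×4 = 22; y[4] = 4×3 = 12

[6, 16, 25, 22, 12]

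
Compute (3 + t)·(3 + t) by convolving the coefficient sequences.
Ascending coefficients: a = [3, 1], b = [3, 1]. c[0] = 3×3 = 9; c[1] = 3×1 + 1×3 = 6; c[2] = 1×1 = 1. Result coefficients: [9, 6, 1] → 9 + 6t + t^2

9 + 6t + t^2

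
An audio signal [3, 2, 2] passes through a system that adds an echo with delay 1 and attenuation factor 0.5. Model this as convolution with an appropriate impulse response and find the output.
Direct-path + delayed-attenuated-path model → impulse response h = [1, 0.5] (1 at lag 0, 0.5 at lag 1). Output y[n] = x[n] + 0.5·x[n - 1] (with x[n] = 0 outside 0..2): y[0] = 3 + 0.5×0 = 3; y[1] = 2 + 0.5×3 = 3.5; y[2] = 2 + 0.5×2 = 3.0; y[3] = 0 + 0.5×2 = 1.0. So y = [3, 3.5, 3.0, 1.0]

[3, 3.5, 3.0, 1.0]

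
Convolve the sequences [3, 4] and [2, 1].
y[0] = 3×2 = 6; y[1] = 3×1 + 4×2 = 11; y[2] = 4×1 = 4

[6, 11, 4]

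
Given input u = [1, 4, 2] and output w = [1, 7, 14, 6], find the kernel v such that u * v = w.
Output length 4 = len(u) + len(v) - 1 ⇒ len(v) = 2. Solve v forward using v[k] = (w[k] - Σ_{i≥1} u[i]·v[k-i]) / u[0]: v[0] = w[0] / u[0] = 1 / 1 = 1; v[1] = (w[1] - 4×1) / u[0] = (7 - 4×1) / 1 = 3. So v = [1, 3]. Forward-check [1, 4, 2] * [1, 3]: w[0] = 1×1 = 1; w[1] = 1×3 + 4×1 = 7; w[2] = 4×3 + 2×1 = 14; w[3] = 2×3 = 6 → [1, 7, 14, 6] ✓

[1, 3]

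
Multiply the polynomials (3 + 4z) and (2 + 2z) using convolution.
Ascending coefficients: a = [3, 4], b = [2, 2]. c[0] = 3×2 = 6; c[1] = 3×2 + 4×2 = 14; c[2] = 4×2 = 8. Result coefficients: [6, 14, 8] → 6 + 14z + 8z^2

6 + 14z + 8z^2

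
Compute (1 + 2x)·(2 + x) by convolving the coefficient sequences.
Ascending coefficients: a = [1, 2], b = [2, 1]. c[0] = 1×2 = 2; c[1] = 1×1 + 2×2 = 5; c[2] = 2×1 = 2. Result coefficients: [2, 5, 2] → 2 + 5x + 2x^2

2 + 5x + 2x^2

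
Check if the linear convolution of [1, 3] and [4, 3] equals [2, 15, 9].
Recompute linear convolution of [1, 3] and [4, 3]: y[0] = 1×4 = 4; y[1] = 1×3 + 3×4 = 15; y[2] = 3×3 = 9 → [4, 15, 9]. Compare to given [2, 15, 9]: they differ at index 0: given 2, correct 4, so answer: No

No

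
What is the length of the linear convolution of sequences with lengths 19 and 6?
Linear/full convolution length: m + n - 1 = 19 + 6 - 1 = 24

24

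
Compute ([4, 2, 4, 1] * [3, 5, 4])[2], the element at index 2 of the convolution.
Use y[k] = Σ_i a[i]·b[k-i] at k=2. y[2] = 4×4 + 2×5 + 4×3 = 38

38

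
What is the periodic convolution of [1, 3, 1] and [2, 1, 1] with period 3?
Use y[k] = Σ_j f[j]·g[(k-j) mod 3]. y[0] = 1×2 + 3×1 + 1×1 = 6; y[1] = 1×1 + 3×2 + 1×1 = 8; y[2] = 1×1 + 3×1 + 1×2 = 6. Result: [6, 8, 6]

[6, 8, 6]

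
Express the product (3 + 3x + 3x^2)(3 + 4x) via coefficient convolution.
Ascending coefficients: a = [3, 3, 3], b = [3, 4]. c[0] = 3×3 = 9; c[1] = 3×4 + 3×3 = 21; c[2] = 3×4 + 3×3 = 21; c[3] = 3×4 = 12. Result coefficients: [9, 21, 21, 12] → 9 + 21x + 21x^2 + 12x^3

9 + 21x + 21x^2 + 12x^3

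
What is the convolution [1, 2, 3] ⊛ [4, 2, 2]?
y[0] = 1×4 = 4; y[1] = 1×2 + 2×4 = 10; y[2] = 1×2 + 2×2 + 3×4 = 18; y[3] = 2×2 + 3×2 = 10; y[4] = 3×2 = 6

[4, 10, 18, 10, 6]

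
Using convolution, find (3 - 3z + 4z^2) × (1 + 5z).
Ascending coefficients: a = [3, -3, 4], b = [1, 5]. c[0] = 3×1 = 3; c[1] = 3×5 + -3×1 = 12; c[2] = -3×5 + 4×1 = -11; c[3] = 4×5 = 20. Result coefficients: [3, 12, -11, 20] → 3 + 12z - 11z^2 + 20z^3

3 + 12z - 11z^2 + 20z^3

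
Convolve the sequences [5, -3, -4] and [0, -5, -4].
y[0] = 5×0 = 0; y[1] = 5×-5 + -3×0 = -25; y[2] = 5×-4 + -3×-5 + -4×0 = -5; y[3] = -3×-4 + -4×-5 = 32; y[4] = -4×-4 = 16

[0, -25, -5, 32, 16]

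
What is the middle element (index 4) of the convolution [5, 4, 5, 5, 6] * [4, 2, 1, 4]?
Use y[k] = Σ_i a[i]·b[k-i] at k=4. y[4] = 4×4 + 5×1 + 5×2 + 6×4 = 55

55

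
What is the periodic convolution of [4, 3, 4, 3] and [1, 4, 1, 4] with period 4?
Use y[k] = Σ_j f[j]·g[(k-j) mod 4]. y[0] = 4×1 + 3×4 + 4×1 + 3×4 = 32; y[1] = 4×4 + 3×1 + 4×4 + 3×1 = 38; y[2] = 4×1 + 3×4 + 4×1 + 3×4 = 32; y[3] = 4×4 + 3×1 + 4×4 + 3×1 = 38. Result: [32, 38, 32, 38]

[32, 38, 32, 38]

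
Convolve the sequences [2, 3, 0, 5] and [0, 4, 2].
y[0] = 2×0 = 0; y[1] = 2×4 + 3×0 = 8; y[2] = 2×2 + 3×4 + 0×0 = 16; y[3] = 3×2 + 0×4 + 5×0 = 6; y[4] = 0×2 + 5×4 = 20; y[5] = 5×2 = 10

[0, 8, 16, 6, 20, 10]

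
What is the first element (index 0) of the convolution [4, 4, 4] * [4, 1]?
Use y[k] = Σ_i a[i]·b[k-i] at k=0. y[0] = 4×4 = 16

16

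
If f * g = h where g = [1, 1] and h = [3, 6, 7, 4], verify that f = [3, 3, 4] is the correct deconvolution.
Forward-compute [3, 3, 4] * [1, 1]: h[0] = 3×1 = 3; h[1] = 3×1 + 3×1 = 6; h[2] = 3×1 + 4×1 = 7; h[3] = 4×1 = 4 → [3, 6, 7, 4]. Matches given h = [3, 6, 7, 4], so verified.

Verified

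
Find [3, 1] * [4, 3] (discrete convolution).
y[0] = 3×4 = 12; y[1] = 3×3 + 1×4 = 13; y[2] = 1×3 = 3

[12, 13, 3]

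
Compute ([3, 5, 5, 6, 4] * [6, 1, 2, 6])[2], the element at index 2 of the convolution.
Use y[k] = Σ_i a[i]·b[k-i] at k=2. y[2] = 3×2 + 5×1 + 5×6 = 41

41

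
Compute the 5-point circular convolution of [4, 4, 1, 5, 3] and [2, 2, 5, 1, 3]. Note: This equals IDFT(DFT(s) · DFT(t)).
Either evaluate y[k] = Σ_j s[j]·t[(k-j) mod 5] directly, or use IDFT(DFT(s) · DFT(t)). y[0] = 4×2 + 4×3 + 1×1 + 5×5 + 3×2 = 52; y[1] = 4×2 + 4×2 + 1×3 + 5×1 + 3×5 = 39; y[2] = 4×5 + 4×2 + 1×2 + 5×3 + 3×1 = 48; y[3] = 4×1 + 4×5 + 1×2 + 5×2 + 3×3 = 45; y[4] = 4×3 + 4×1 + 1×5 + 5×2 + 3×2 = 37. Result: [52, 39, 48, 45, 37]

[52, 39, 48, 45, 37]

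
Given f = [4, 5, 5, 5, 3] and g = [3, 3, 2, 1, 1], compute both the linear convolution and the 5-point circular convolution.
Linear: y_lin[0] = 4×3 = 12; y_lin[1] = 4×3 + 5×3 = 27; y_lin[2] = 4×2 + 5×3 + 5×3 = 38; y_lin[3] = 4×1 + 5×2 + 5×3 + 5×3 = 44; y_lin[4] = 4×1 + 5×1 + 5×2 + 5×3 + 3×3 = 43; y_lin[5] = 5×1 + 5×1 + 5×2 + 3×3 = 29; y_lin[6] = 5×1 + 5×1 + 3×2 = 16; y_lin[7] = 5×1 + 3×1 = 8; y_lin[8] = 3×1 = 3 → [12, 27, 38, 44, 43, 29, 16, 8, 3]. Circular (length 5): y[0] = 4×3 + 5×1 + 5×1 + 5×2 + 3×3 = 41; y[1] = 4×3 + 5×3 + 5×1 + 5×1 + 3×2 = 43; y[2] = 4×2 + 5×3 + 5×3 + 5×1 + 3×1 = 46; y[3] = 4×1 + 5×2 + 5×3 + 5×3 + 3×1 = 47; y[4] = 4×1 + 5×1 + 5×2 + 5×3 + 3×3 = 43 → [41, 43, 46, 47, 43]

Linear: [12, 27, 38, 44, 43, 29, 16, 8, 3], Circular: [41, 43, 46, 47, 43]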